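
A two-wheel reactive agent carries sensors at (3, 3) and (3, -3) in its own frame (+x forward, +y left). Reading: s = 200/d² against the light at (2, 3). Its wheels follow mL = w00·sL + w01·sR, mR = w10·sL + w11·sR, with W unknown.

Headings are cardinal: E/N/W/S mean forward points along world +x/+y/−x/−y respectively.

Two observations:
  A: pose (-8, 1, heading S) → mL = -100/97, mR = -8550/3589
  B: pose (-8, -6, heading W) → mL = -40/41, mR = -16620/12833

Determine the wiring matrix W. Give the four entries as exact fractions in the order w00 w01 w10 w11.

obs A: pose=(-8,1,S) → sL=100/37, sR=100/97, mL=-100/97, mR=-8550/3589
obs B: pose=(-8,-6,W) → sL=200/313, sR=40/41, mL=-40/41, mR=-16620/12833
sensor matrix S = [[100/37, 100/97], [200/313, 40/41]]; det S = 91104000/46057637
solve [mL_A; mL_B] = S·[w00; w01] and [mR_A; mR_B] = S·[w10; w11]:
  w00 = 0, w01 = -1, w10 = -1/2, w11 = -1

0 -1 -1/2 -1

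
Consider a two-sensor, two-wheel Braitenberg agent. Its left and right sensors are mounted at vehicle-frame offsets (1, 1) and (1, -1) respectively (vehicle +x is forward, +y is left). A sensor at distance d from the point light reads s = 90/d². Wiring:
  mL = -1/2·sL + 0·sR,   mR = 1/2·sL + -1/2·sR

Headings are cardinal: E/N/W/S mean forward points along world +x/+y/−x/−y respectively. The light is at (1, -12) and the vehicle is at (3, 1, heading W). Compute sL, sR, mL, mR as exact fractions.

left sensor world pos  = (2, 0); dL² = 145
right sensor world pos = (2, 2); dR² = 197
sL = 90/145 = 18/29
sR = 90/197 = 90/197
mL = -1/2·sL + 0·sR = -9/29
mR = 1/2·sL + -1/2·sR = 468/5713

18/29 90/197 -9/29 468/5713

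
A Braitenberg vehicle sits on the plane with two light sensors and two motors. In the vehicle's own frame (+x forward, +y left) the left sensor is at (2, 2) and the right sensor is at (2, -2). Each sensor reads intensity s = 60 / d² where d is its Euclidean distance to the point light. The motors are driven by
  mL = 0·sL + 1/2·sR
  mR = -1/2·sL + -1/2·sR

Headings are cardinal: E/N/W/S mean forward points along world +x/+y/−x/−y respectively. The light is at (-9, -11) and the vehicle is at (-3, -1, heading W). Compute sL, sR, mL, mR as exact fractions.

3/4 3/8 3/16 -9/16

left sensor world pos  = (-5, -3); dL² = 80
right sensor world pos = (-5, 1); dR² = 160
sL = 60/80 = 3/4
sR = 60/160 = 3/8
mL = 0·sL + 1/2·sR = 3/16
mR = -1/2·sL + -1/2·sR = -9/16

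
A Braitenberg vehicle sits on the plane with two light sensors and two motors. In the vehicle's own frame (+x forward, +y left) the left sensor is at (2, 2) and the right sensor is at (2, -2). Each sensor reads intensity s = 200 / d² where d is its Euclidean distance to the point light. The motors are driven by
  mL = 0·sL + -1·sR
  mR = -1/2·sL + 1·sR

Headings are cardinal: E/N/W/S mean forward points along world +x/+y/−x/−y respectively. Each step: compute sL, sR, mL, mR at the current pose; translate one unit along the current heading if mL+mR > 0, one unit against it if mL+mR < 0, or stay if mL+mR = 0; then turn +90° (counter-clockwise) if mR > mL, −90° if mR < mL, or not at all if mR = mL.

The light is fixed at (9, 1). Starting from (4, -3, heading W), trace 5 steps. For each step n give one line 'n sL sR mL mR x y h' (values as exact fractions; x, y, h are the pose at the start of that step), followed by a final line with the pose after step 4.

0 40/17 200/53 -200/53 2340/901 4 -3 W
1 5 25/9 -25/9 5/18 5 -3 S
2 40 200/29 -200/29 -380/29 5 -2 E
3 100/17 100/37 -100/37 -150/629 4 -2 S
4 200/9 8 -8 -28/9 4 -1 E
final 3 -1 N

n=0: pose=(4,-3,W); sL=40/17, sR=200/53; mL=-200/53, mR=2340/901; mL+mR=-20/17 → advance -1; mR−mL=5740/901 → turn +1·90°
n=1: pose=(5,-3,S); sL=5, sR=25/9; mL=-25/9, mR=5/18; mL+mR=-5/2 → advance -1; mR−mL=55/18 → turn +1·90°
n=2: pose=(5,-2,E); sL=40, sR=200/29; mL=-200/29, mR=-380/29; mL+mR=-20 → advance -1; mR−mL=-180/29 → turn -1·90°
n=3: pose=(4,-2,S); sL=100/17, sR=100/37; mL=-100/37, mR=-150/629; mL+mR=-50/17 → advance -1; mR−mL=1550/629 → turn +1·90°
n=4: pose=(4,-1,E); sL=200/9, sR=8; mL=-8, mR=-28/9; mL+mR=-100/9 → advance -1; mR−mL=44/9 → turn +1·90°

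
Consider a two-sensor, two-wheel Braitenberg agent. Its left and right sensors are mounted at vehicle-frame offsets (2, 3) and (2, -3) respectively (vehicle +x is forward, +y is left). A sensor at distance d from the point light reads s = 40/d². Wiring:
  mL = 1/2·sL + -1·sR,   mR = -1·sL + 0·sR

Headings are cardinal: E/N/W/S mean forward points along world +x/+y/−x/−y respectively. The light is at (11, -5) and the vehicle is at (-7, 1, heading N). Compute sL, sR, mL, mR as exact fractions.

left sensor world pos  = (-10, 3); dL² = 505
right sensor world pos = (-4, 3); dR² = 289
sL = 40/505 = 8/101
sR = 40/289 = 40/289
mL = 1/2·sL + -1·sR = -2884/29189
mR = -1·sL + 0·sR = -8/101

8/101 40/289 -2884/29189 -8/101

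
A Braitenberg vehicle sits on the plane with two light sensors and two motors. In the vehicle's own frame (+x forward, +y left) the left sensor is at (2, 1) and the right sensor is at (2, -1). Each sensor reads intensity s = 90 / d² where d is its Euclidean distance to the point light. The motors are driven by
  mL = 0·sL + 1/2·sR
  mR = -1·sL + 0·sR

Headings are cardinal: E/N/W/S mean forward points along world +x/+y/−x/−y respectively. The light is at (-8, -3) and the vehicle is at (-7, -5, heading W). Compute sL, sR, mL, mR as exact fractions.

9 45 45/2 -9

left sensor world pos  = (-9, -6); dL² = 10
right sensor world pos = (-9, -4); dR² = 2
sL = 90/10 = 9
sR = 90/2 = 45
mL = 0·sL + 1/2·sR = 45/2
mR = -1·sL + 0·sR = -9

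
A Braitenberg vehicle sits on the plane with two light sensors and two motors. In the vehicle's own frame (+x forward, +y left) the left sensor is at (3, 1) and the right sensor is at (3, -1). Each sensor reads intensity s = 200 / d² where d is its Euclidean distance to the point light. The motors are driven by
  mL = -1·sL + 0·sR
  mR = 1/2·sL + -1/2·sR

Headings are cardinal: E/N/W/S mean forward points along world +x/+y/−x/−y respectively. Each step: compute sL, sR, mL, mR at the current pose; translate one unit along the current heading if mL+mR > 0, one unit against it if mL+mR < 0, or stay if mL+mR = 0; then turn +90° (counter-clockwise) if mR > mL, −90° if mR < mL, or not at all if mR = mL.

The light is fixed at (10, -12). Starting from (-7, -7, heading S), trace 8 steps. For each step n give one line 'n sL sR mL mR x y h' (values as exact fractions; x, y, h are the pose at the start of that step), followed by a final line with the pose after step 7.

0 10/13 25/41 -10/13 85/1066 -7 -7 S
1 40/49 200/221 -40/49 -480/10829 -7 -6 E
2 100/221 20/37 -100/221 -360/8177 -8 -6 N
3 200/457 200/477 -200/457 2000/217989 -8 -7 W
4 10/13 25/41 -10/13 85/1066 -7 -7 S
5 40/49 200/221 -40/49 -480/10829 -7 -6 E
6 100/221 20/37 -100/221 -360/8177 -8 -6 N
7 200/457 200/477 -200/457 2000/217989 -8 -7 W
final -7 -7 S

n=0: pose=(-7,-7,S); sL=10/13, sR=25/41; mL=-10/13, mR=85/1066; mL+mR=-735/1066 → advance -1; mR−mL=905/1066 → turn +1·90°
n=1: pose=(-7,-6,E); sL=40/49, sR=200/221; mL=-40/49, mR=-480/10829; mL+mR=-9320/10829 → advance -1; mR−mL=8360/10829 → turn +1·90°
n=2: pose=(-8,-6,N); sL=100/221, sR=20/37; mL=-100/221, mR=-360/8177; mL+mR=-4060/8177 → advance -1; mR−mL=3340/8177 → turn +1·90°
n=3: pose=(-8,-7,W); sL=200/457, sR=200/477; mL=-200/457, mR=2000/217989; mL+mR=-93400/217989 → advance -1; mR−mL=97400/217989 → turn +1·90°
n=4: pose=(-7,-7,S); sL=10/13, sR=25/41; mL=-10/13, mR=85/1066; mL+mR=-735/1066 → advance -1; mR−mL=905/1066 → turn +1·90°
n=5: pose=(-7,-6,E); sL=40/49, sR=200/221; mL=-40/49, mR=-480/10829; mL+mR=-9320/10829 → advance -1; mR−mL=8360/10829 → turn +1·90°
n=6: pose=(-8,-6,N); sL=100/221, sR=20/37; mL=-100/221, mR=-360/8177; mL+mR=-4060/8177 → advance -1; mR−mL=3340/8177 → turn +1·90°
n=7: pose=(-8,-7,W); sL=200/457, sR=200/477; mL=-200/457, mR=2000/217989; mL+mR=-93400/217989 → advance -1; mR−mL=97400/217989 → turn +1·90°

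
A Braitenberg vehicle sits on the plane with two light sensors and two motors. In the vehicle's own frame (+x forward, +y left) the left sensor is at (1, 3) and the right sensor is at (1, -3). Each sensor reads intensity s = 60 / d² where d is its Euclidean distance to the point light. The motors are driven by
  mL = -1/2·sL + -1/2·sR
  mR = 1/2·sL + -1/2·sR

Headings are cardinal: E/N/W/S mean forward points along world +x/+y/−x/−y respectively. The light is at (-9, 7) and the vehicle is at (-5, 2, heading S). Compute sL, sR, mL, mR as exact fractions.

12/17 60/37 -732/629 -288/629

left sensor world pos  = (-2, 1); dL² = 85
right sensor world pos = (-8, 1); dR² = 37
sL = 60/85 = 12/17
sR = 60/37 = 60/37
mL = -1/2·sL + -1/2·sR = -732/629
mR = 1/2·sL + -1/2·sR = -288/629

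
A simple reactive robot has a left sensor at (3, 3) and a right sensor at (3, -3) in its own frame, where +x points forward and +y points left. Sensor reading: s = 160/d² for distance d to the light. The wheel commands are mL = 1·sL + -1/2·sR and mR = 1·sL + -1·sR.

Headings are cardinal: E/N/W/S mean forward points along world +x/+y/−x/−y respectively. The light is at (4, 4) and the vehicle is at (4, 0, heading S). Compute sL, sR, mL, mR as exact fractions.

left sensor world pos  = (7, -3); dL² = 58
right sensor world pos = (1, -3); dR² = 58
sL = 160/58 = 80/29
sR = 160/58 = 80/29
mL = 1·sL + -1/2·sR = 40/29
mR = 1·sL + -1·sR = 0

80/29 80/29 40/29 0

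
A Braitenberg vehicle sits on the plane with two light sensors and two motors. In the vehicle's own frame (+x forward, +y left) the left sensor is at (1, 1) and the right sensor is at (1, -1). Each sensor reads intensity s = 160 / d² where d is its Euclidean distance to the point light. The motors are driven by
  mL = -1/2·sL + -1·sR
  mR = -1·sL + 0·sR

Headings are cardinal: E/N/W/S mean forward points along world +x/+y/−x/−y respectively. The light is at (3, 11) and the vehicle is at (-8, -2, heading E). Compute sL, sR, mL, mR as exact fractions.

40/61 20/37 -1960/2257 -40/61

left sensor world pos  = (-7, -1); dL² = 244
right sensor world pos = (-7, -3); dR² = 296
sL = 160/244 = 40/61
sR = 160/296 = 20/37
mL = -1/2·sL + -1·sR = -1960/2257
mR = -1·sL + 0·sR = -40/61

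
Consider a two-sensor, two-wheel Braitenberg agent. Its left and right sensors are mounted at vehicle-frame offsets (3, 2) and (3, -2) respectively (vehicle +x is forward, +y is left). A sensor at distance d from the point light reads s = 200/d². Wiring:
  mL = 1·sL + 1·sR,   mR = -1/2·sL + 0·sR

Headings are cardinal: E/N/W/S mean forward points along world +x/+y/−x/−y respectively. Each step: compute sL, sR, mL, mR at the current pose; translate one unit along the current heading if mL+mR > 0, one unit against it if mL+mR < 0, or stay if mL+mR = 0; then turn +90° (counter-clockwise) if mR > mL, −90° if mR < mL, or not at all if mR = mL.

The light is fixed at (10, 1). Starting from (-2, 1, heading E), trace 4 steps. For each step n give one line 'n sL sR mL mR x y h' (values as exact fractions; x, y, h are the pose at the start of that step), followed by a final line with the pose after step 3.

0 40/17 40/17 80/17 -20/17 -2 1 E
1 20/9 100/89 2680/801 -10/9 -1 1 S
2 40/41 200/197 16080/8077 -20/41 -1 0 W
3 1 25/13 38/13 -1/2 -2 0 N
final -2 1 E

n=0: pose=(-2,1,E); sL=40/17, sR=40/17; mL=80/17, mR=-20/17; mL+mR=60/17 → advance +1; mR−mL=-100/17 → turn -1·90°
n=1: pose=(-1,1,S); sL=20/9, sR=100/89; mL=2680/801, mR=-10/9; mL+mR=1790/801 → advance +1; mR−mL=-1190/267 → turn -1·90°
n=2: pose=(-1,0,W); sL=40/41, sR=200/197; mL=16080/8077, mR=-20/41; mL+mR=12140/8077 → advance +1; mR−mL=-20020/8077 → turn -1·90°
n=3: pose=(-2,0,N); sL=1, sR=25/13; mL=38/13, mR=-1/2; mL+mR=63/26 → advance +1; mR−mL=-89/26 → turn -1·90°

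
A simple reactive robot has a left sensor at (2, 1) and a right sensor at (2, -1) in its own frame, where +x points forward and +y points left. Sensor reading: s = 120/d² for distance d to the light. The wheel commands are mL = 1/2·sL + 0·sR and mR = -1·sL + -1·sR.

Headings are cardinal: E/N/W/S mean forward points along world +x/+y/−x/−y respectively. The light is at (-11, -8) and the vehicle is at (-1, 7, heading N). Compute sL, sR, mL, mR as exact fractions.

left sensor world pos  = (-2, 9); dL² = 370
right sensor world pos = (0, 9); dR² = 410
sL = 120/370 = 12/37
sR = 120/410 = 12/41
mL = 1/2·sL + 0·sR = 6/37
mR = -1·sL + -1·sR = -936/1517

12/37 12/41 6/37 -936/1517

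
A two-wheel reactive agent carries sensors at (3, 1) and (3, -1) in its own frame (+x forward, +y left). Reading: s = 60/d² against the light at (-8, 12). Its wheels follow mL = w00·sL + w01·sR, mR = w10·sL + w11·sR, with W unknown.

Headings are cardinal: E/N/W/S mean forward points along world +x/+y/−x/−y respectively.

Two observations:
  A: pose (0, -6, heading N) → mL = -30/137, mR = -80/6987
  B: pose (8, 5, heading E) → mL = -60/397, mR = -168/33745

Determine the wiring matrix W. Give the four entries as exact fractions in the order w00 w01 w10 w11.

obs A: pose=(0,-6,N) → sL=30/137, sR=10/51, mL=-30/137, mR=-80/6987
obs B: pose=(8,5,E) → sL=60/397, sR=12/85, mL=-60/397, mR=-168/33745
sensor matrix S = [[30/137, 10/51], [60/397, 12/85]]; det S = 1184/924613
solve [mL_A; mL_B] = S·[w00; w01] and [mR_A; mR_B] = S·[w10; w11]:
  w00 = -1, w01 = 0, w10 = -1/2, w11 = 1/2

-1 0 -1/2 1/2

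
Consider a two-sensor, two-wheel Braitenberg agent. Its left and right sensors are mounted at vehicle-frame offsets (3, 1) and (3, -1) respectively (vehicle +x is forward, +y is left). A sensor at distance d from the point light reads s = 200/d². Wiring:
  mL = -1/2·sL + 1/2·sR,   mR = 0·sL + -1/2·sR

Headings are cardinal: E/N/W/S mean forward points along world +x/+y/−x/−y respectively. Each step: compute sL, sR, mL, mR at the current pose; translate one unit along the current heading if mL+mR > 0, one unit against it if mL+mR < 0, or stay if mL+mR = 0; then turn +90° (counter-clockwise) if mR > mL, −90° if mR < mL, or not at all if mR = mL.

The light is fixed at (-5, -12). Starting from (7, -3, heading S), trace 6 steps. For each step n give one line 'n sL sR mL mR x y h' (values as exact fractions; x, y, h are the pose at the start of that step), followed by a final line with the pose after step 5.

n=0: pose=(7,-3,S); sL=40/41, sR=200/157; mL=960/6437, mR=-100/157; mL+mR=-20/41 → advance -1; mR−mL=-5060/6437 → turn -1·90°
n=1: pose=(7,-2,W); sL=100/81, sR=100/101; mL=-1000/8181, mR=-50/101; mL+mR=-50/81 → advance -1; mR−mL=-3050/8181 → turn -1·90°
n=2: pose=(8,-2,N); sL=200/313, sR=40/73; mL=-1040/22849, mR=-20/73; mL+mR=-100/313 → advance -1; mR−mL=-5220/22849 → turn -1·90°
n=3: pose=(8,-3,E); sL=50/89, sR=5/8; mL=45/1424, mR=-5/16; mL+mR=-25/89 → advance -1; mR−mL=-245/712 → turn -1·90°
n=4: pose=(7,-3,S); sL=40/41, sR=200/157; mL=960/6437, mR=-100/157; mL+mR=-20/41 → advance -1; mR−mL=-5060/6437 → turn -1·90°
n=5: pose=(7,-2,W); sL=100/81, sR=100/101; mL=-1000/8181, mR=-50/101; mL+mR=-50/81 → advance -1; mR−mL=-3050/8181 → turn -1·90°

0 40/41 200/157 960/6437 -100/157 7 -3 S
1 100/81 100/101 -1000/8181 -50/101 7 -2 W
2 200/313 40/73 -1040/22849 -20/73 8 -2 N
3 50/89 5/8 45/1424 -5/16 8 -3 E
4 40/41 200/157 960/6437 -100/157 7 -3 S
5 100/81 100/101 -1000/8181 -50/101 7 -2 W
final 8 -2 N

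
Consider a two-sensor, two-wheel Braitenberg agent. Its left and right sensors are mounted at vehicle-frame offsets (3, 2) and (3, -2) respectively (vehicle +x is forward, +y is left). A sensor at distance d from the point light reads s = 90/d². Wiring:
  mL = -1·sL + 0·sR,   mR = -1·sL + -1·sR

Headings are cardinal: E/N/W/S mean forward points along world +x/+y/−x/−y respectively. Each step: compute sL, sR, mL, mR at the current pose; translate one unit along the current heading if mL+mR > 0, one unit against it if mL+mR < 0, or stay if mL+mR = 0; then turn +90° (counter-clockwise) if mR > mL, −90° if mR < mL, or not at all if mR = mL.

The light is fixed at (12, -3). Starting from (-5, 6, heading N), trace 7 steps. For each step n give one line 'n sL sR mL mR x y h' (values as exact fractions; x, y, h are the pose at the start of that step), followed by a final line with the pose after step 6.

n=0: pose=(-5,6,N); sL=18/101, sR=10/41; mL=-18/101, mR=-1748/4141; mL+mR=-2486/4141 → advance -1; mR−mL=-10/41 → turn -1·90°
n=1: pose=(-5,5,E); sL=45/148, sR=45/116; mL=-45/148, mR=-1485/2146; mL+mR=-4275/4292 → advance -1; mR−mL=-45/116 → turn -1·90°
n=2: pose=(-6,5,S); sL=90/281, sR=18/85; mL=-90/281, mR=-12708/23885; mL+mR=-20358/23885 → advance -1; mR−mL=-18/85 → turn -1·90°
n=3: pose=(-6,6,W); sL=9/49, sR=45/281; mL=-9/49, mR=-4734/13769; mL+mR=-7263/13769 → advance -1; mR−mL=-45/281 → turn -1·90°
n=4: pose=(-5,6,N); sL=18/101, sR=10/41; mL=-18/101, mR=-1748/4141; mL+mR=-2486/4141 → advance -1; mR−mL=-10/41 → turn -1·90°
n=5: pose=(-5,5,E); sL=45/148, sR=45/116; mL=-45/148, mR=-1485/2146; mL+mR=-4275/4292 → advance -1; mR−mL=-45/116 → turn -1·90°
n=6: pose=(-6,5,S); sL=90/281, sR=18/85; mL=-90/281, mR=-12708/23885; mL+mR=-20358/23885 → advance -1; mR−mL=-18/85 → turn -1·90°

0 18/101 10/41 -18/101 -1748/4141 -5 6 N
1 45/148 45/116 -45/148 -1485/2146 -5 5 E
2 90/281 18/85 -90/281 -12708/23885 -6 5 S
3 9/49 45/281 -9/49 -4734/13769 -6 6 W
4 18/101 10/41 -18/101 -1748/4141 -5 6 N
5 45/148 45/116 -45/148 -1485/2146 -5 5 E
6 90/281 18/85 -90/281 -12708/23885 -6 5 S
final -6 6 W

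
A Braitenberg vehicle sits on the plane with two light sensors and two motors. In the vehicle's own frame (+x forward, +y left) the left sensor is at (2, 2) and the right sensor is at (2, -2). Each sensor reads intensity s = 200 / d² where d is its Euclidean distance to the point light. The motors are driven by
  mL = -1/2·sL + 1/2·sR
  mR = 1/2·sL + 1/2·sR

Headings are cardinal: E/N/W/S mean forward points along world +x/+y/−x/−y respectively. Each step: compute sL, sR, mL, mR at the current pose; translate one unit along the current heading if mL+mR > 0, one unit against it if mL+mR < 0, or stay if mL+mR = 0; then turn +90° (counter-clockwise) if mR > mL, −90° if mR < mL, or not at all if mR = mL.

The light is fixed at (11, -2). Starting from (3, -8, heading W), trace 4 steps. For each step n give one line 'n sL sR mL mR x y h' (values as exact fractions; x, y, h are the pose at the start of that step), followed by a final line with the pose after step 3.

n=0: pose=(3,-8,W); sL=50/41, sR=50/29; mL=300/1189, mR=1750/1189; mL+mR=50/29 → advance +1; mR−mL=50/41 → turn +1·90°
n=1: pose=(2,-8,S); sL=200/113, sR=40/37; mL=-1440/4181, mR=5960/4181; mL+mR=40/37 → advance +1; mR−mL=200/113 → turn +1·90°
n=2: pose=(2,-9,E); sL=100/37, sR=20/13; mL=-280/481, mR=1020/481; mL+mR=20/13 → advance +1; mR−mL=100/37 → turn +1·90°
n=3: pose=(3,-9,N); sL=8/5, sR=200/61; mL=256/305, mR=744/305; mL+mR=200/61 → advance +1; mR−mL=8/5 → turn +1·90°

0 50/41 50/29 300/1189 1750/1189 3 -8 W
1 200/113 40/37 -1440/4181 5960/4181 2 -8 S
2 100/37 20/13 -280/481 1020/481 2 -9 E
3 8/5 200/61 256/305 744/305 3 -9 N
final 3 -8 W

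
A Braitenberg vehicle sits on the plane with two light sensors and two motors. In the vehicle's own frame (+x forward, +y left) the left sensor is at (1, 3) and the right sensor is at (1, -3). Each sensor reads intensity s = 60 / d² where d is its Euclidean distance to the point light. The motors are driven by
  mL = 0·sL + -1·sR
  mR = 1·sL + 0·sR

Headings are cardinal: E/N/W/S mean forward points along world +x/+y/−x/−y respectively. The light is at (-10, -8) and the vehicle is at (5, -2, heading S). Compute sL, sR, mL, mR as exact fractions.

60/349 60/169 -60/169 60/349

left sensor world pos  = (8, -3); dL² = 349
right sensor world pos = (2, -3); dR² = 169
sL = 60/349 = 60/349
sR = 60/169 = 60/169
mL = 0·sL + -1·sR = -60/169
mR = 1·sL + 0·sR = 60/349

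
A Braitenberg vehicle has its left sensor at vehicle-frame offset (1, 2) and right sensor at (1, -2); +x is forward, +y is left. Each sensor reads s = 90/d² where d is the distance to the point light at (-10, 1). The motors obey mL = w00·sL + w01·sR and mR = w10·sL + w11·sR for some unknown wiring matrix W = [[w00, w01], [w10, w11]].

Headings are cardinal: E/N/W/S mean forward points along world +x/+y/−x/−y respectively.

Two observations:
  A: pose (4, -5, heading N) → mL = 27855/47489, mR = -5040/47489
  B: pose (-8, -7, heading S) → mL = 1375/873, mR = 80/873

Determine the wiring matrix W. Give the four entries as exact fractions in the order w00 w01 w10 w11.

obs A: pose=(4,-5,N) → sL=90/169, sR=90/281, mL=27855/47489, mR=-5040/47489
obs B: pose=(-8,-7,S) → sL=90/97, sR=10/9, mL=1375/873, mR=80/873
sensor matrix S = [[90/169, 90/281], [90/97, 10/9]]; det S = 1356800/4606433
solve [mL_A; mL_B] = S·[w00; w01] and [mR_A; mR_B] = S·[w10; w11]:
  w00 = 1/2, w01 = 1, w10 = -1/2, w11 = 1/2

1/2 1 -1/2 1/2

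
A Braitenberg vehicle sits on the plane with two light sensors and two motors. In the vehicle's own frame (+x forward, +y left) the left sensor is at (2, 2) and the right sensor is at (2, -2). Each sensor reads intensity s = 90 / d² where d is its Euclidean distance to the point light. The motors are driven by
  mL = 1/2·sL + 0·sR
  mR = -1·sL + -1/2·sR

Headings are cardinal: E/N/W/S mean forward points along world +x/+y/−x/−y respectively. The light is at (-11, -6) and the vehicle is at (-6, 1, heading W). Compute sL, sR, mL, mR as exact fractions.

45/17 1 45/34 -107/34

left sensor world pos  = (-8, -1); dL² = 34
right sensor world pos = (-8, 3); dR² = 90
sL = 90/34 = 45/17
sR = 90/90 = 1
mL = 1/2·sL + 0·sR = 45/34
mR = -1·sL + -1/2·sR = -107/34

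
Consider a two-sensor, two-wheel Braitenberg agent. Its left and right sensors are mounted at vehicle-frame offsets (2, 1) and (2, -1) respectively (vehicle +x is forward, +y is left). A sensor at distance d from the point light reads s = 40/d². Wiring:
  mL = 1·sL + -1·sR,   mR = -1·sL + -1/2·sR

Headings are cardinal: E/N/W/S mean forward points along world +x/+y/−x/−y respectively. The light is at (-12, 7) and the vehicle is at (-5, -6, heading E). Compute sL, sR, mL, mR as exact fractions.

8/45 40/277 416/12465 -3116/12465

left sensor world pos  = (-3, -5); dL² = 225
right sensor world pos = (-3, -7); dR² = 277
sL = 40/225 = 8/45
sR = 40/277 = 40/277
mL = 1·sL + -1·sR = 416/12465
mR = -1·sL + -1/2·sR = -3116/12465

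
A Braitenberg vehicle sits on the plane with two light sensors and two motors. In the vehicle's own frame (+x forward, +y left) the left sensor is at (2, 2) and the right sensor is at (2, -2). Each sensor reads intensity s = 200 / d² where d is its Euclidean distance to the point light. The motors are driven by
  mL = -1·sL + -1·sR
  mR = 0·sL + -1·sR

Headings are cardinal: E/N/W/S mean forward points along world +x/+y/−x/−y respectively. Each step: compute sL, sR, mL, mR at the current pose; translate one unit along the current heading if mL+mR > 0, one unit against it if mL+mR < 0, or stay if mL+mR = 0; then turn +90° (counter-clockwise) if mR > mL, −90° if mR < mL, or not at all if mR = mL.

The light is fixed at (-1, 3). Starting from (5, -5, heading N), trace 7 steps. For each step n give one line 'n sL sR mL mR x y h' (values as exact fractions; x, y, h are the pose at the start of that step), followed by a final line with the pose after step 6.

0 50/13 2 -76/13 -2 5 -5 N
1 200/137 40/13 -8080/1781 -40/13 5 -6 W
2 100/101 100/73 -17400/7373 -100/73 6 -6 S
3 200/117 200/181 -59600/21177 -200/181 6 -5 E
4 50/13 2 -76/13 -2 5 -5 N
5 200/137 40/13 -8080/1781 -40/13 5 -6 W
6 100/101 100/73 -17400/7373 -100/73 6 -6 S
final 6 -5 E

n=0: pose=(5,-5,N); sL=50/13, sR=2; mL=-76/13, mR=-2; mL+mR=-102/13 → advance -1; mR−mL=50/13 → turn +1·90°
n=1: pose=(5,-6,W); sL=200/137, sR=40/13; mL=-8080/1781, mR=-40/13; mL+mR=-13560/1781 → advance -1; mR−mL=200/137 → turn +1·90°
n=2: pose=(6,-6,S); sL=100/101, sR=100/73; mL=-17400/7373, mR=-100/73; mL+mR=-27500/7373 → advance -1; mR−mL=100/101 → turn +1·90°
n=3: pose=(6,-5,E); sL=200/117, sR=200/181; mL=-59600/21177, mR=-200/181; mL+mR=-83000/21177 → advance -1; mR−mL=200/117 → turn +1·90°
n=4: pose=(5,-5,N); sL=50/13, sR=2; mL=-76/13, mR=-2; mL+mR=-102/13 → advance -1; mR−mL=50/13 → turn +1·90°
n=5: pose=(5,-6,W); sL=200/137, sR=40/13; mL=-8080/1781, mR=-40/13; mL+mR=-13560/1781 → advance -1; mR−mL=200/137 → turn +1·90°
n=6: pose=(6,-6,S); sL=100/101, sR=100/73; mL=-17400/7373, mR=-100/73; mL+mR=-27500/7373 → advance -1; mR−mL=100/101 → turn +1·90°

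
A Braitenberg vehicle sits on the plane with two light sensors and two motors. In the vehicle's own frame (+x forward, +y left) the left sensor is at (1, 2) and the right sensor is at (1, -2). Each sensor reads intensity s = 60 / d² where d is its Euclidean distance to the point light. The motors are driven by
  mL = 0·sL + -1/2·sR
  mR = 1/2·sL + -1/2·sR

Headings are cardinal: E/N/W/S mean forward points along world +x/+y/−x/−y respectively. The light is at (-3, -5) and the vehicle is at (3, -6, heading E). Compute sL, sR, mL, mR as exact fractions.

6/5 30/29 -15/29 12/145

left sensor world pos  = (4, -4); dL² = 50
right sensor world pos = (4, -8); dR² = 58
sL = 60/50 = 6/5
sR = 60/58 = 30/29
mL = 0·sL + -1/2·sR = -15/29
mR = 1/2·sL + -1/2·sR = 12/145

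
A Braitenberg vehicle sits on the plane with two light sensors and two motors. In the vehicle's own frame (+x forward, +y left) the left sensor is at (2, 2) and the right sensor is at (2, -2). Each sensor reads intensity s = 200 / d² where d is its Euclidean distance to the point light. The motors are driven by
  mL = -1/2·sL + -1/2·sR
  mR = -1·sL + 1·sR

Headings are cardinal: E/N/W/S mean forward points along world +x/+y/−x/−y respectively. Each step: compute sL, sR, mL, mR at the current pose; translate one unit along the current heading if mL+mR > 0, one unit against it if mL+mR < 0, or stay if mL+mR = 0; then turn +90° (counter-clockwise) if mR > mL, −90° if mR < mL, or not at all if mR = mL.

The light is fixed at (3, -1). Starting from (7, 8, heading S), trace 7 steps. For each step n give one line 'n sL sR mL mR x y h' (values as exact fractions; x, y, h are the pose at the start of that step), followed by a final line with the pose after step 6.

n=0: pose=(7,8,S); sL=40/17, sR=200/53; mL=-2760/901, mR=1280/901; mL+mR=-1480/901 → advance -1; mR−mL=4040/901 → turn +1·90°
n=1: pose=(7,9,E); sL=10/9, sR=2; mL=-14/9, mR=8/9; mL+mR=-2/3 → advance -1; mR−mL=22/9 → turn +1·90°
n=2: pose=(6,9,N); sL=40/29, sR=200/169; mL=-6280/4901, mR=-960/4901; mL+mR=-7240/4901 → advance -1; mR−mL=5320/4901 → turn +1·90°
n=3: pose=(6,8,W); sL=4, sR=100/61; mL=-172/61, mR=-144/61; mL+mR=-316/61 → advance -1; mR−mL=28/61 → turn +1·90°
n=4: pose=(7,8,S); sL=40/17, sR=200/53; mL=-2760/901, mR=1280/901; mL+mR=-1480/901 → advance -1; mR−mL=4040/901 → turn +1·90°
n=5: pose=(7,9,E); sL=10/9, sR=2; mL=-14/9, mR=8/9; mL+mR=-2/3 → advance -1; mR−mL=22/9 → turn +1·90°
n=6: pose=(6,9,N); sL=40/29, sR=200/169; mL=-6280/4901, mR=-960/4901; mL+mR=-7240/4901 → advance -1; mR−mL=5320/4901 → turn +1·90°

0 40/17 200/53 -2760/901 1280/901 7 8 S
1 10/9 2 -14/9 8/9 7 9 E
2 40/29 200/169 -6280/4901 -960/4901 6 9 N
3 4 100/61 -172/61 -144/61 6 8 W
4 40/17 200/53 -2760/901 1280/901 7 8 S
5 10/9 2 -14/9 8/9 7 9 E
6 40/29 200/169 -6280/4901 -960/4901 6 9 N
final 6 8 W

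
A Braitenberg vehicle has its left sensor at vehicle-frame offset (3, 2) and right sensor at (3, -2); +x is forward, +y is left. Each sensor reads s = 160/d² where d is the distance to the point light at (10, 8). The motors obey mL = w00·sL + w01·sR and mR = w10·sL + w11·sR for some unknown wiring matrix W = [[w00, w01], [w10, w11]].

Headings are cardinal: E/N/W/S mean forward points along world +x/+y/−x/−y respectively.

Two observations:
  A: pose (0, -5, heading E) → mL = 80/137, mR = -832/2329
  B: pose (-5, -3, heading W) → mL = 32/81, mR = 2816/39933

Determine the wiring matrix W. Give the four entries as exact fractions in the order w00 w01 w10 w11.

obs A: pose=(0,-5,E) → sL=16/17, sR=80/137, mL=80/137, mR=-832/2329
obs B: pose=(-5,-3,W) → sL=160/493, sR=32/81, mL=32/81, mR=2816/39933
sensor matrix S = [[16/17, 80/137], [160/493, 32/81]]; det S = 997376/5470821
solve [mL_A; mL_B] = S·[w00; w01] and [mR_A; mR_B] = S·[w10; w11]:
  w00 = 0, w01 = 1, w10 = -1, w11 = 1

0 1 -1 1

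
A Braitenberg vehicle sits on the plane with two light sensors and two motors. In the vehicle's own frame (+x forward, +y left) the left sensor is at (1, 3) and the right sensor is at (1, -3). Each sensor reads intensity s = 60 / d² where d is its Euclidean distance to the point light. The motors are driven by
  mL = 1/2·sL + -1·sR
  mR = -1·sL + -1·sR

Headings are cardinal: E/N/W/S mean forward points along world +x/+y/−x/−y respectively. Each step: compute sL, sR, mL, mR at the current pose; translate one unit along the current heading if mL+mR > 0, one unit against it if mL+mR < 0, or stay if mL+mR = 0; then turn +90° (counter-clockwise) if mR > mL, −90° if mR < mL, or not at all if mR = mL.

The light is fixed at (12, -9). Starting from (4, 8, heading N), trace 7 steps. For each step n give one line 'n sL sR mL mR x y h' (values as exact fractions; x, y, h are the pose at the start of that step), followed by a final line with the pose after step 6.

n=0: pose=(4,8,N); sL=12/89, sR=60/349; mL=-3246/31061, mR=-9528/31061; mL+mR=-12774/31061 → advance -1; mR−mL=-18/89 → turn -1·90°
n=1: pose=(4,7,E); sL=6/41, sR=30/109; mL=-903/4469, mR=-1884/4469; mL+mR=-2787/4469 → advance -1; mR−mL=-9/41 → turn -1·90°
n=2: pose=(3,7,S); sL=20/87, sR=20/123; mL=-170/3567, mR=-1400/3567; mL+mR=-1570/3567 → advance -1; mR−mL=-10/29 → turn -1·90°
n=3: pose=(3,8,W); sL=15/74, sR=3/25; mL=-69/3700, mR=-597/1850; mL+mR=-1263/3700 → advance -1; mR−mL=-45/148 → turn -1·90°
n=4: pose=(4,8,N); sL=12/89, sR=60/349; mL=-3246/31061, mR=-9528/31061; mL+mR=-12774/31061 → advance -1; mR−mL=-18/89 → turn -1·90°
n=5: pose=(4,7,E); sL=6/41, sR=30/109; mL=-903/4469, mR=-1884/4469; mL+mR=-2787/4469 → advance -1; mR−mL=-9/41 → turn -1·90°
n=6: pose=(3,7,S); sL=20/87, sR=20/123; mL=-170/3567, mR=-1400/3567; mL+mR=-1570/3567 → advance -1; mR−mL=-10/29 → turn -1·90°

0 12/89 60/349 -3246/31061 -9528/31061 4 8 N
1 6/41 30/109 -903/4469 -1884/4469 4 7 E
2 20/87 20/123 -170/3567 -1400/3567 3 7 S
3 15/74 3/25 -69/3700 -597/1850 3 8 W
4 12/89 60/349 -3246/31061 -9528/31061 4 8 N
5 6/41 30/109 -903/4469 -1884/4469 4 7 E
6 20/87 20/123 -170/3567 -1400/3567 3 7 S
final 3 8 W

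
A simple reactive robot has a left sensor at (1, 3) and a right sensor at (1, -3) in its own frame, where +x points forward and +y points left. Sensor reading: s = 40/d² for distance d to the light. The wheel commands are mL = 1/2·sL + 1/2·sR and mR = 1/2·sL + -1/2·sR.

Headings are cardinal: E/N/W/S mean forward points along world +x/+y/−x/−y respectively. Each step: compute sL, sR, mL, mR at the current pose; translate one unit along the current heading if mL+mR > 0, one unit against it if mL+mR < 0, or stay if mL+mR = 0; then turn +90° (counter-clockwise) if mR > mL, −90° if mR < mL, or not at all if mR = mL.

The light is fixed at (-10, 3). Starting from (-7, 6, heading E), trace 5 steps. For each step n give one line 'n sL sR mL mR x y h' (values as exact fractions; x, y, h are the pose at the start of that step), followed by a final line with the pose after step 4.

n=0: pose=(-7,6,E); sL=10/13, sR=5/2; mL=85/52, mR=-45/52; mL+mR=10/13 → advance +1; mR−mL=-5/2 → turn -1·90°
n=1: pose=(-6,6,S); sL=40/53, sR=8; mL=232/53, mR=-192/53; mL+mR=40/53 → advance +1; mR−mL=-8 → turn -1·90°
n=2: pose=(-6,5,W); sL=4, sR=20/17; mL=44/17, mR=24/17; mL+mR=4 → advance +1; mR−mL=-20/17 → turn -1·90°
n=3: pose=(-7,5,N); sL=40/9, sR=8/9; mL=8/3, mR=16/9; mL+mR=40/9 → advance +1; mR−mL=-8/9 → turn -1·90°
n=4: pose=(-7,6,E); sL=10/13, sR=5/2; mL=85/52, mR=-45/52; mL+mR=10/13 → advance +1; mR−mL=-5/2 → turn -1·90°

0 10/13 5/2 85/52 -45/52 -7 6 E
1 40/53 8 232/53 -192/53 -6 6 S
2 4 20/17 44/17 24/17 -6 5 W
3 40/9 8/9 8/3 16/9 -7 5 N
4 10/13 5/2 85/52 -45/52 -7 6 E
final -6 6 S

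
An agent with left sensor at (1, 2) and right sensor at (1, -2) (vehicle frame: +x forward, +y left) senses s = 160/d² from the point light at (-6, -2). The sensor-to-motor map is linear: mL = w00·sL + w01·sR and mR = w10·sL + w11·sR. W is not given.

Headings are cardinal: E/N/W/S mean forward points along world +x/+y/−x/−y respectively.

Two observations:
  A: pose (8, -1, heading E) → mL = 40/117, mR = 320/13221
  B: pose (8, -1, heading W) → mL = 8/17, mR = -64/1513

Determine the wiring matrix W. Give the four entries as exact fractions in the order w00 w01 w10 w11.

obs A: pose=(8,-1,E) → sL=80/117, sR=80/113, mL=40/117, mR=320/13221
obs B: pose=(8,-1,W) → sL=16/17, sR=80/89, mL=8/17, mR=-64/1513
sensor matrix S = [[80/117, 80/113], [16/17, 80/89]]; det S = -1034240/20003373
solve [mL_A; mL_B] = S·[w00; w01] and [mR_A; mR_B] = S·[w10; w11]:
  w00 = 1/2, w01 = 0, w10 = -1, w11 = 1

1/2 0 -1 1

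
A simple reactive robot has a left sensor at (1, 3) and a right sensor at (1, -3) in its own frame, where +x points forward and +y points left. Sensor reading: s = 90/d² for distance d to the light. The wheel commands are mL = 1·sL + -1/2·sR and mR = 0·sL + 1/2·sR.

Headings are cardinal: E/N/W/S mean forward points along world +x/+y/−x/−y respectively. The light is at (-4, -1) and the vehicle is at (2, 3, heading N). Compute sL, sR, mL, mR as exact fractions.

left sensor world pos  = (-1, 4); dL² = 34
right sensor world pos = (5, 4); dR² = 106
sL = 90/34 = 45/17
sR = 90/106 = 45/53
mL = 1·sL + -1/2·sR = 4005/1802
mR = 0·sL + 1/2·sR = 45/106

45/17 45/53 4005/1802 45/106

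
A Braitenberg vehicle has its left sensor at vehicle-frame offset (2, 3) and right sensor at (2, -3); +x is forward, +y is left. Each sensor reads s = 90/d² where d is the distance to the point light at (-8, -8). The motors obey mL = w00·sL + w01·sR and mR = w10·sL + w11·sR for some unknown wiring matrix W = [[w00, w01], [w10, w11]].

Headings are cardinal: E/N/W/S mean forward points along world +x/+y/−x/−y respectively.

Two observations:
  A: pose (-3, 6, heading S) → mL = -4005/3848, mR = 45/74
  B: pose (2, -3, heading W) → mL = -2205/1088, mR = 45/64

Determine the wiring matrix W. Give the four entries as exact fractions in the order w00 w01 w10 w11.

obs A: pose=(-3,6,S) → sL=45/104, sR=45/74, mL=-4005/3848, mR=45/74
obs B: pose=(2,-3,W) → sL=45/34, sR=45/64, mL=-2205/1088, mR=45/64
sensor matrix S = [[45/104, 45/74], [45/34, 45/64]]; det S = -2095875/4186624
solve [mL_A; mL_B] = S·[w00; w01] and [mR_A; mR_B] = S·[w10; w11]:
  w00 = -1, w01 = -1, w10 = 0, w11 = 1

-1 -1 0 1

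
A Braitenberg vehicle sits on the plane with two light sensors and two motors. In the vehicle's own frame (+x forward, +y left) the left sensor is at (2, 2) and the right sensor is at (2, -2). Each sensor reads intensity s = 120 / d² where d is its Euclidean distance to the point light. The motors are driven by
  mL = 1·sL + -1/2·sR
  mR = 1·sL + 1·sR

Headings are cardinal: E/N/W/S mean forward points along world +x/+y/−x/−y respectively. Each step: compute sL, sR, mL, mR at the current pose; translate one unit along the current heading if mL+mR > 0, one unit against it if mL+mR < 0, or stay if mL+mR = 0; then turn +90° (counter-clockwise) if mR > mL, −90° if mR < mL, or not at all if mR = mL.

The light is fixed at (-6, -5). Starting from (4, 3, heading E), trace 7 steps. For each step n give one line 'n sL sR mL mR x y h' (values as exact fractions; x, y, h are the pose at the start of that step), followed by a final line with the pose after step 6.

n=0: pose=(4,3,E); sL=30/61, sR=2/3; mL=29/183, mR=212/183; mL+mR=241/183 → advance +1; mR−mL=1 → turn +1·90°
n=1: pose=(5,3,N); sL=120/181, sR=120/269; mL=21420/48689, mR=54000/48689; mL+mR=75420/48689 → advance +1; mR−mL=180/269 → turn +1·90°
n=2: pose=(5,4,W); sL=12/13, sR=60/101; mL=822/1313, mR=1992/1313; mL+mR=2814/1313 → advance +1; mR−mL=90/101 → turn +1·90°
n=3: pose=(4,4,S); sL=120/193, sR=120/113; mL=1980/21809, mR=36720/21809; mL+mR=38700/21809 → advance +1; mR−mL=180/113 → turn +1·90°
n=4: pose=(4,3,E); sL=30/61, sR=2/3; mL=29/183, mR=212/183; mL+mR=241/183 → advance +1; mR−mL=1 → turn +1·90°
n=5: pose=(5,3,N); sL=120/181, sR=120/269; mL=21420/48689, mR=54000/48689; mL+mR=75420/48689 → advance +1; mR−mL=180/269 → turn +1·90°
n=6: pose=(5,4,W); sL=12/13, sR=60/101; mL=822/1313, mR=1992/1313; mL+mR=2814/1313 → advance +1; mR−mL=90/101 → turn +1·90°

0 30/61 2/3 29/183 212/183 4 3 E
1 120/181 120/269 21420/48689 54000/48689 5 3 N
2 12/13 60/101 822/1313 1992/1313 5 4 W
3 120/193 120/113 1980/21809 36720/21809 4 4 S
4 30/61 2/3 29/183 212/183 4 3 E
5 120/181 120/269 21420/48689 54000/48689 5 3 N
6 12/13 60/101 822/1313 1992/1313 5 4 W
final 4 4 S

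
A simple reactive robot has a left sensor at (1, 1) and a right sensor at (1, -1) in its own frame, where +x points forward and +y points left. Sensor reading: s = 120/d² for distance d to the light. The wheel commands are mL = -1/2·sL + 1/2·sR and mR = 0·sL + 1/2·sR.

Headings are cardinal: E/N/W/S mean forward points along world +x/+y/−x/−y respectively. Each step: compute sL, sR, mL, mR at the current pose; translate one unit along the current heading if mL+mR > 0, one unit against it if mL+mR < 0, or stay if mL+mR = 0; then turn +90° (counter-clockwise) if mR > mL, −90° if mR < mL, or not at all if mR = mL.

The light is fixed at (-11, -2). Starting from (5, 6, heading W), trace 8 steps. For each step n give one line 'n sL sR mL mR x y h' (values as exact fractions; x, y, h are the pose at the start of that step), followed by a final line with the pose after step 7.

0 60/137 20/51 -160/6987 10/51 5 6 W
1 24/61 24/49 144/2989 12/49 4 6 S
2 3/8 30/73 21/1168 15/73 4 5 E
3 120/289 120/353 -3840/102017 60/353 5 5 N
4 60/137 20/51 -160/6987 10/51 5 6 W
5 24/61 24/49 144/2989 12/49 4 6 S
6 3/8 30/73 21/1168 15/73 4 5 E
7 120/289 120/353 -3840/102017 60/353 5 5 N
final 5 6 W

n=0: pose=(5,6,W); sL=60/137, sR=20/51; mL=-160/6987, mR=10/51; mL+mR=1210/6987 → advance +1; mR−mL=30/137 → turn +1·90°
n=1: pose=(4,6,S); sL=24/61, sR=24/49; mL=144/2989, mR=12/49; mL+mR=876/2989 → advance +1; mR−mL=12/61 → turn +1·90°
n=2: pose=(4,5,E); sL=3/8, sR=30/73; mL=21/1168, mR=15/73; mL+mR=261/1168 → advance +1; mR−mL=3/16 → turn +1·90°
n=3: pose=(5,5,N); sL=120/289, sR=120/353; mL=-3840/102017, mR=60/353; mL+mR=13500/102017 → advance +1; mR−mL=60/289 → turn +1·90°
n=4: pose=(5,6,W); sL=60/137, sR=20/51; mL=-160/6987, mR=10/51; mL+mR=1210/6987 → advance +1; mR−mL=30/137 → turn +1·90°
n=5: pose=(4,6,S); sL=24/61, sR=24/49; mL=144/2989, mR=12/49; mL+mR=876/2989 → advance +1; mR−mL=12/61 → turn +1·90°
n=6: pose=(4,5,E); sL=3/8, sR=30/73; mL=21/1168, mR=15/73; mL+mR=261/1168 → advance +1; mR−mL=3/16 → turn +1·90°
n=7: pose=(5,5,N); sL=120/289, sR=120/353; mL=-3840/102017, mR=60/353; mL+mR=13500/102017 → advance +1; mR−mL=60/289 → turn +1·90°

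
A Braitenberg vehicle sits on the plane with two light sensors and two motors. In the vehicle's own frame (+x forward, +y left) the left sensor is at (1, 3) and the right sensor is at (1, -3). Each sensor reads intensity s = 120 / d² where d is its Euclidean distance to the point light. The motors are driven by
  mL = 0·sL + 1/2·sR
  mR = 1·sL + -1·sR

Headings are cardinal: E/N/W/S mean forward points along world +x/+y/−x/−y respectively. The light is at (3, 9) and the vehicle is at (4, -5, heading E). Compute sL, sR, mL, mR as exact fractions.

24/25 120/293 60/293 4032/7325

left sensor world pos  = (5, -2); dL² = 125
right sensor world pos = (5, -8); dR² = 293
sL = 120/125 = 24/25
sR = 120/293 = 120/293
mL = 0·sL + 1/2·sR = 60/293
mR = 1·sL + -1·sR = 4032/7325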